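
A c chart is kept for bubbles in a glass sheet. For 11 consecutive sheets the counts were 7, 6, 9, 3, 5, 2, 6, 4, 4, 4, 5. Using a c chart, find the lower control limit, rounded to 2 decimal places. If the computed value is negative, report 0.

c̄ = (7 + 6 + 9 + 3 + 5 + 2 + 6 + 4 + 4 + 4 + 5) / 11 = 55 / 11 = 5.0000
LCL = c̄ − 3√c̄ = 5.0000 − 3 × 2.2361 = -1.7082 → 0 (cannot be negative)

0.00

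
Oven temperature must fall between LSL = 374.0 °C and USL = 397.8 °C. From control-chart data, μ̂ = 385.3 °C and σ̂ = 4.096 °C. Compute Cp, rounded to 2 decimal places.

Cp = (USL − LSL) / (6σ̂) = (397.8 − 374.0) / (6 × 4.096) = 23.8000 / 24.5760 = 0.9684

0.97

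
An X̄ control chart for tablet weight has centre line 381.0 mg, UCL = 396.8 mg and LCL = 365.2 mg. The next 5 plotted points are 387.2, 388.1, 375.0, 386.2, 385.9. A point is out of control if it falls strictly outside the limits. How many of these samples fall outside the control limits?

0

All 5 points lie within [365.2, 396.8].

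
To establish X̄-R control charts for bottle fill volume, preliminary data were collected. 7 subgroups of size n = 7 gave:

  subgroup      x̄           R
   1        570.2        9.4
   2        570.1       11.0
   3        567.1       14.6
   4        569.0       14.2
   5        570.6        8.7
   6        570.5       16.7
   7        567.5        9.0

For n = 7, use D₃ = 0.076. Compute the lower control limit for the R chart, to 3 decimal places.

R̄ = (9.4 + 11.0 + 14.6 + 14.2 + 8.7 + 16.7 + 9.0) / 7 = 83.6000 / 7 = 11.9429
LCL_R = D₃·R̄ = 0.076 × 11.9429 = 0.9077

0.908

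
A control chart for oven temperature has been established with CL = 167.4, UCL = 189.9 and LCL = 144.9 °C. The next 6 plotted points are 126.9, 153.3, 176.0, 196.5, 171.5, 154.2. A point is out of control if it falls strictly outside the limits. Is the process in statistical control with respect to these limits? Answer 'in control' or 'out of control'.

out of control

Compare each point to [144.9, 189.9]: sample 1 = 126.9 < LCL; sample 4 = 196.5 > UCL.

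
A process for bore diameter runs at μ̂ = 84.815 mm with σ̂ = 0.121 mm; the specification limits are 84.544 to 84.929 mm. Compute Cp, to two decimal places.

Cp = (USL − LSL) / (6σ̂) = (84.929 − 84.544) / (6 × 0.121) = 0.3850 / 0.7260 = 0.5303

0.53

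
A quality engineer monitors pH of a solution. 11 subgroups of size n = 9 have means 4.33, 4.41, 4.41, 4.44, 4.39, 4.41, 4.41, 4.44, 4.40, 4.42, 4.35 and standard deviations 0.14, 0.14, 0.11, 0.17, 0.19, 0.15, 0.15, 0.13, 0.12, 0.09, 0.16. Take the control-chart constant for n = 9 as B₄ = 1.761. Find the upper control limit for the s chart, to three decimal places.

s̄ = (0.14 + 0.14 + 0.11 + 0.17 + 0.19 + 0.15 + 0.15 + 0.13 + 0.12 + 0.09 + 0.16) / 11 = 0.1409
UCL_s = B₄·s̄ = 1.761 × 0.1409 = 0.2481

0.248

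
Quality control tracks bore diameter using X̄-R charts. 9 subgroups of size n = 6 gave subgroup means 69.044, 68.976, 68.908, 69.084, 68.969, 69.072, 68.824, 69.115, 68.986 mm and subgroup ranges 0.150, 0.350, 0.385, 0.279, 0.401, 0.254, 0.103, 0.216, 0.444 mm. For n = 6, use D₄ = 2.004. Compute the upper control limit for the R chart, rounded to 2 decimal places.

0.57

R̄ = (0.150 + 0.350 + 0.385 + 0.279 + 0.401 + 0.254 + 0.103 + 0.216 + 0.444) / 9 = 2.5820 / 9 = 0.2869
UCL_R = D₄·R̄ = 2.004 × 0.2869 = 0.5749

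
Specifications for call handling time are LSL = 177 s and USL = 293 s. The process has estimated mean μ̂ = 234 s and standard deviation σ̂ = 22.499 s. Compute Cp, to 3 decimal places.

Cp = (USL − LSL) / (6σ̂) = (293 − 177) / (6 × 22.499) = 116.0000 / 134.9940 = 0.8593

0.859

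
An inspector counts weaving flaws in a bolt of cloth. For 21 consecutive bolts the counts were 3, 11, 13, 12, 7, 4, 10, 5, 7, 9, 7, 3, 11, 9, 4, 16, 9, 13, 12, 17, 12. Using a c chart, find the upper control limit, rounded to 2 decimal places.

18.36

c̄ = (3 + 11 + 13 + 12 + 7 + 4 + 10 + 5 + 7 + 9 + 7 + 3 + 11 + 9 + 4 + 16 + 9 + 13 + 12 + 17 + 12) / 21 = 194 / 21 = 9.2381
UCL = c̄ + 3√c̄ = 9.2381 + 3 × √9.2381 = 9.2381 + 3 × 3.0394 = 18.3564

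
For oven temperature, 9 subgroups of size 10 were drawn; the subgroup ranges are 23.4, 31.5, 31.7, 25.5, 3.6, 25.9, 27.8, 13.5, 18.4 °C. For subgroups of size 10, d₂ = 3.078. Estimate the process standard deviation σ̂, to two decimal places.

R̄ = (23.4 + 31.5 + 31.7 + 25.5 + 3.6 + 25.9 + 27.8 + 13.5 + 18.4) / 9 = 22.3667
σ̂ = R̄ / d₂ = 22.3667 / 3.078 = 7.2666

7.27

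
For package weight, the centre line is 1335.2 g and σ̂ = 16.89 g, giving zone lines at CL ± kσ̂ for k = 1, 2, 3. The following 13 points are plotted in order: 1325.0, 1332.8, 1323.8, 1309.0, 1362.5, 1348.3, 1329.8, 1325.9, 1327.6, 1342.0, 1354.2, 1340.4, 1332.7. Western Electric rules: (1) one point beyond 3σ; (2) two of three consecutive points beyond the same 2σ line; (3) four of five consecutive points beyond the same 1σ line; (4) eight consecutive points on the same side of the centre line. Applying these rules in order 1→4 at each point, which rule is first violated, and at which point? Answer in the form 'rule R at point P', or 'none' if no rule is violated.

Zone of each point (C = within 1σ̂, B = 1σ̂–2σ̂, A = 2σ̂–3σ̂, * = beyond 3σ̂; sign = side of CL): 1:-C, 2:-C, 3:-C, 4:-B, 5:+B, 6:+C, 7:-C, 8:-C, 9:-C, 10:+C, 11:+B, 12:+C, 13:-C
No rule fires across all 13 points.

none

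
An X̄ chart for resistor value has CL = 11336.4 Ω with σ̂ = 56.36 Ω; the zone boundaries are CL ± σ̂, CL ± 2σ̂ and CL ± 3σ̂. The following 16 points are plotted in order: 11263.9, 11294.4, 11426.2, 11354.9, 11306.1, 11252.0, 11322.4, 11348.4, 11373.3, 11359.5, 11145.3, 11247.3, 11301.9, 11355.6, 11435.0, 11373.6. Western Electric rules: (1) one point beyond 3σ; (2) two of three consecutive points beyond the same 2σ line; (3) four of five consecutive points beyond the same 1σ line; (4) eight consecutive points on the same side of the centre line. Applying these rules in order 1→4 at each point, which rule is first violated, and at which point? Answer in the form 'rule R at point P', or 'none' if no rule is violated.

Zone of each point (C = within 1σ̂, B = 1σ̂–2σ̂, A = 2σ̂–3σ̂, * = beyond 3σ̂; sign = side of CL): 1:-B, 2:-C, 3:+B, 4:+C, 5:-C, 6:-B, 7:-C, 8:+C, 9:+C, 10:+C, 11:-*, 12:-B, 13:-C, 14:+C, 15:+B, 16:+C
Rule 1 (one point beyond the 3σ limits) is satisfied at point 11.

rule 1 at point 11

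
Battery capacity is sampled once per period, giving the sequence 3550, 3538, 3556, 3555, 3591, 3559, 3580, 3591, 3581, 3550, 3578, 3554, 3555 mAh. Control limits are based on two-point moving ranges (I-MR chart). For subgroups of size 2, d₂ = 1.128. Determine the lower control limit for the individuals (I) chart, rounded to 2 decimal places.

3514.59

X̄ = (3550 + 3538 + 3556 + 3555 + 3591 + 3559 + 3580 + 3591 + 3581 + 3550 + 3578 + 3554 + 3555) / 13 = 3564.4615
Moving ranges: 12, 18, 1, 36, 32, 21, 11, 10, 31, 28, 24, 1; M̄R̄ = 225.0000 / 12 = 18.7500
LCL = X̄ − 3·M̄R̄/d₂ = 3564.4615 − 3 × 18.7500 / 1.128 = 3514.5945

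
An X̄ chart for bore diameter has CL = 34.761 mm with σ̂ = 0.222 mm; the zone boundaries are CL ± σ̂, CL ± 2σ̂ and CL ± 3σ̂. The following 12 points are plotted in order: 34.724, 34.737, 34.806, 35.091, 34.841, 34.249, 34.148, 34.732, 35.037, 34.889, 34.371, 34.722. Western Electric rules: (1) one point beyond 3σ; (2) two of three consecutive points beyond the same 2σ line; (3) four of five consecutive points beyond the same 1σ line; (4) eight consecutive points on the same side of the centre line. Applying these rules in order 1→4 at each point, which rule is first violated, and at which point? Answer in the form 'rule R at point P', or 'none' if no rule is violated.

rule 2 at point 7

Zone of each point (C = within 1σ̂, B = 1σ̂–2σ̂, A = 2σ̂–3σ̂, * = beyond 3σ̂; sign = side of CL): 1:-C, 2:-C, 3:+C, 4:+B, 5:+C, 6:-A, 7:-A, 8:-C, 9:+B, 10:+C, 11:-B, 12:-C
Rule 2 (two of three consecutive points beyond the same 2σ limit) is satisfied at point 7.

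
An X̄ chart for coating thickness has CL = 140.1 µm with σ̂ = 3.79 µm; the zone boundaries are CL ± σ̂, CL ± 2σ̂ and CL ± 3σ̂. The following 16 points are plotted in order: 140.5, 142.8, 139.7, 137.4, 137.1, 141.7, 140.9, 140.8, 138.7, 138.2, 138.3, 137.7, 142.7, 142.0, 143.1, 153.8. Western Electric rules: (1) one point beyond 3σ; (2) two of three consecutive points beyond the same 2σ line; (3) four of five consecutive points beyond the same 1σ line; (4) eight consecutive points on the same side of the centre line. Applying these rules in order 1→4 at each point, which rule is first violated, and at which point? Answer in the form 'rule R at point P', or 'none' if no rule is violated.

rule 1 at point 16

Zone of each point (C = within 1σ̂, B = 1σ̂–2σ̂, A = 2σ̂–3σ̂, * = beyond 3σ̂; sign = side of CL): 1:+C, 2:+C, 3:-C, 4:-C, 5:-C, 6:+C, 7:+C, 8:+C, 9:-C, 10:-C, 11:-C, 12:-C, 13:+C, 14:+C, 15:+C, 16:+*
Rule 1 (one point beyond the 3σ limits) is satisfied at point 16.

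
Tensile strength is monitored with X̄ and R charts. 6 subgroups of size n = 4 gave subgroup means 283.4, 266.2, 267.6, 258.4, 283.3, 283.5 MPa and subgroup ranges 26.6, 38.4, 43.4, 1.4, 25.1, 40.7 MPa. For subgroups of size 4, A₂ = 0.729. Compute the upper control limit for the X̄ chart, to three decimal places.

X̄̄ = (283.4 + 266.2 + 267.6 + 258.4 + 283.3 + 283.5) / 6 = 1642.4000 / 6 = 273.7333
R̄ = (26.6 + 38.4 + 43.4 + 1.4 + 25.1 + 40.7) / 6 = 175.6000 / 6 = 29.2667
UCL = X̄̄ + A₂·R̄ = 273.7333 + 0.729 × 29.2667 = 295.0687

295.069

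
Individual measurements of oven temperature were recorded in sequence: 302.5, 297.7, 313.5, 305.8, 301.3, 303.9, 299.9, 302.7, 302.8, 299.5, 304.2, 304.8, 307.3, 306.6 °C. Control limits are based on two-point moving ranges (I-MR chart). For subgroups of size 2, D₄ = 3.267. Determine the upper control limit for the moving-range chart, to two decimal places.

Moving ranges: 4.8, 15.8, 7.7, 4.5, 2.6, 4.0, 2.8, 0.1, 3.3, 4.7, 0.6, 2.5, 0.7; M̄R̄ = 54.1000 / 13 = 4.1615
UCL_MR = D₄·M̄R̄ = 3.267 × 4.1615 = 13.5957

13.60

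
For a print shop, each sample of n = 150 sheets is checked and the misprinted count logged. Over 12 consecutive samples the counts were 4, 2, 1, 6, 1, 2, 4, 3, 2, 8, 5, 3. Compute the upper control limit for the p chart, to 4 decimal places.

0.0593

p̄ = Σdᵢ / (k·n) = 41 / (12 × 150) = 0.02278
UCL = p̄ + 3·√(p̄(1−p̄)/n) = 0.02278 + 3 × √(0.02278×0.97722/150) = 0.02278 + 3 × 0.01218 = 0.05932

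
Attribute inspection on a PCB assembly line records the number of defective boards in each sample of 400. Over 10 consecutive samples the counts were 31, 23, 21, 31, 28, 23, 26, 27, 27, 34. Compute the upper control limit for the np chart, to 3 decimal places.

42.179

p̄ = Σdᵢ / (k·n) = 271 / (10 × 400) = 0.06775
UCL = np̄ + 3·√(np̄(1−p̄)) = 27.1000 + 3 × √(27.1000×0.93225) = 27.1000 + 3 × 5.0263 = 42.1790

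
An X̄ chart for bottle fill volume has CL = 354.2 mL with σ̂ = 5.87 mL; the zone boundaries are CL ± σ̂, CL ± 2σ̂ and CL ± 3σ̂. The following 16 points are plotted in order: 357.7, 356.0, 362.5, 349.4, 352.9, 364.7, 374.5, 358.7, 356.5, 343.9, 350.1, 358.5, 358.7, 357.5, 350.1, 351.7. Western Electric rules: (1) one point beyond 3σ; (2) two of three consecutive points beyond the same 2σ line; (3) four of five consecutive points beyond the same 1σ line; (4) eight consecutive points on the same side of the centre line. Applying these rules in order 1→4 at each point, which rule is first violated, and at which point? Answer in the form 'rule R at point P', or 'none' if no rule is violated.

Zone of each point (C = within 1σ̂, B = 1σ̂–2σ̂, A = 2σ̂–3σ̂, * = beyond 3σ̂; sign = side of CL): 1:+C, 2:+C, 3:+B, 4:-C, 5:-C, 6:+B, 7:+*, 8:+C, 9:+C, 10:-B, 11:-C, 12:+C, 13:+C, 14:+C, 15:-C, 16:-C
Rule 1 (one point beyond the 3σ limits) is satisfied at point 7.

rule 1 at point 7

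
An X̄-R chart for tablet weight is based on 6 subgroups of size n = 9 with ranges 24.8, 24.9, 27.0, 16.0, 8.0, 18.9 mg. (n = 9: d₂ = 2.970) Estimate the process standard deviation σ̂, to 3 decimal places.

R̄ = (24.8 + 24.9 + 27.0 + 16.0 + 8.0 + 18.9) / 6 = 19.9333
σ̂ = R̄ / d₂ = 19.9333 / 2.970 = 6.7116

6.712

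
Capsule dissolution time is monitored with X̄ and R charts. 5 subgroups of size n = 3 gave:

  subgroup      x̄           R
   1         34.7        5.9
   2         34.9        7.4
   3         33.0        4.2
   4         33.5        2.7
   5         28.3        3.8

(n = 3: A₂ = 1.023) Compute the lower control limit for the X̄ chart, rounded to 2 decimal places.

X̄̄ = (34.7 + 34.9 + 33.0 + 33.5 + 28.3) / 5 = 164.4000 / 5 = 32.8800
R̄ = (5.9 + 7.4 + 4.2 + 2.7 + 3.8) / 5 = 24.0000 / 5 = 4.8000
LCL = X̄̄ − A₂·R̄ = 32.8800 − 1.023 × 4.8000 = 27.9696

27.97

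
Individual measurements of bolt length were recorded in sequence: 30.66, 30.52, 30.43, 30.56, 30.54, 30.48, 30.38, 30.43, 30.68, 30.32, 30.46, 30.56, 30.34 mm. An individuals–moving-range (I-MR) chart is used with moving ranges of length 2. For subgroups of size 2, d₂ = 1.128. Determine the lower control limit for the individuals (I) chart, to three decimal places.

30.121

X̄ = (30.66 + 30.52 + 30.43 + 30.56 + 30.54 + 30.48 + 30.38 + 30.43 + 30.68 + 30.32 + 30.46 + 30.56 + 30.34) / 13 = 30.4892
Moving ranges: 0.14, 0.09, 0.13, 0.02, 0.06, 0.10, 0.05, 0.25, 0.36, 0.14, 0.10, 0.22; M̄R̄ = 1.6600 / 12 = 0.1383
LCL = X̄ − 3·M̄R̄/d₂ = 30.4892 − 3 × 0.1383 / 1.128 = 30.1213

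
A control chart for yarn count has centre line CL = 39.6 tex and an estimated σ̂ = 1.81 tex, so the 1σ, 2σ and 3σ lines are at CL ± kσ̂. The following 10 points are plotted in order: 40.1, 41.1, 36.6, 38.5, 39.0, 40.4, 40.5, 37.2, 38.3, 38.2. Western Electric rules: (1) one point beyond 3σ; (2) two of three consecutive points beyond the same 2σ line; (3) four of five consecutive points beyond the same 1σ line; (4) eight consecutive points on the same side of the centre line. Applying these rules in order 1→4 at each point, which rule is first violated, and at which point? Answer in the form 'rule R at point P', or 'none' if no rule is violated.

none

Zone of each point (C = within 1σ̂, B = 1σ̂–2σ̂, A = 2σ̂–3σ̂, * = beyond 3σ̂; sign = side of CL): 1:+C, 2:+C, 3:-B, 4:-C, 5:-C, 6:+C, 7:+C, 8:-B, 9:-C, 10:-C
No rule fires across all 10 points.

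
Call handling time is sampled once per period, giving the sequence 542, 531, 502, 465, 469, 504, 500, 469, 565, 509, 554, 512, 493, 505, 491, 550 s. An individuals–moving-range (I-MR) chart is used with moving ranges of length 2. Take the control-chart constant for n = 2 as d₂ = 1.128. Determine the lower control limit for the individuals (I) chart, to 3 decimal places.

X̄ = (542 + 531 + 502 + 465 + 469 + 504 + 500 + 469 + 565 + 509 + 554 + 512 + 493 + 505 + 491 + 550) / 16 = 510.0625
Moving ranges: 11, 29, 37, 4, 35, 4, 31, 96, 56, 45, 42, 19, 12, 14, 59; M̄R̄ = 494.0000 / 15 = 32.9333
LCL = X̄ − 3·M̄R̄/d₂ = 510.0625 − 3 × 32.9333 / 1.128 = 422.4738

422.474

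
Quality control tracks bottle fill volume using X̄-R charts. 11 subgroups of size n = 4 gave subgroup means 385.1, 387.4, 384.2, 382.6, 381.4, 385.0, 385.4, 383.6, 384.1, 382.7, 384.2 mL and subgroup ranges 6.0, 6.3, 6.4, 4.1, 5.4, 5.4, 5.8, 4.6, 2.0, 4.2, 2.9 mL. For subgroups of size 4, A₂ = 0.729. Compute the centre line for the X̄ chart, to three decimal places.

X̄̄ = (385.1 + 387.4 + 384.2 + 382.6 + 381.4 + 385.0 + 385.4 + 383.6 + 384.1 + 382.7 + 384.2) / 11 = 4225.7000 / 11 = 384.1545
CL = X̄̄ = 384.1545

384.155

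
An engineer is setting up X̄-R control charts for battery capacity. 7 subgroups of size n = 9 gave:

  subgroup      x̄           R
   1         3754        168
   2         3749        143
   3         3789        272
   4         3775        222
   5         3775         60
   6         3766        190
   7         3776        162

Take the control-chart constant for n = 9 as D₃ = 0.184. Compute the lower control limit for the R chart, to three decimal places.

31.990

R̄ = (168 + 143 + 272 + 222 + 60 + 190 + 162) / 7 = 1217.0000 / 7 = 173.8571
LCL_R = D₃·R̄ = 0.184 × 173.8571 = 31.9897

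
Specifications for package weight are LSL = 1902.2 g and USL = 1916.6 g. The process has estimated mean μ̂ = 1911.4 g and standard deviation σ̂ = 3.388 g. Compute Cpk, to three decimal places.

0.512

Cpu = (USL − μ̂) / (3σ̂) = (1916.6 − 1911.4) / (3 × 3.388) = 0.5116; Cpl = (μ̂ − LSL) / (3σ̂) = (1911.4 − 1902.2) / (3 × 3.388) = 0.9052; Cpk = min(Cpu, Cpl) = 0.5116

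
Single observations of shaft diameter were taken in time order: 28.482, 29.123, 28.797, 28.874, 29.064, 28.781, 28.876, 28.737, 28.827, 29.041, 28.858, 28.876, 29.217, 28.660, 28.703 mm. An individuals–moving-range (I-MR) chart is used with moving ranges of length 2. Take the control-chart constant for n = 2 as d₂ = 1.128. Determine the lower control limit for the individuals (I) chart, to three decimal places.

28.254

X̄ = (28.482 + 29.123 + 28.797 + 28.874 + 29.064 + 28.781 + 28.876 + 28.737 + 28.827 + 29.041 + 28.858 + 28.876 + 29.217 + 28.660 + 28.703) / 15 = 28.8611
Moving ranges: 0.641, 0.326, 0.077, 0.190, 0.283, 0.095, 0.139, 0.090, 0.214, 0.183, 0.018, 0.341, 0.557, 0.043; M̄R̄ = 3.1970 / 14 = 0.2284
LCL = X̄ − 3·M̄R̄/d₂ = 28.8611 − 3 × 0.2284 / 1.128 = 28.2537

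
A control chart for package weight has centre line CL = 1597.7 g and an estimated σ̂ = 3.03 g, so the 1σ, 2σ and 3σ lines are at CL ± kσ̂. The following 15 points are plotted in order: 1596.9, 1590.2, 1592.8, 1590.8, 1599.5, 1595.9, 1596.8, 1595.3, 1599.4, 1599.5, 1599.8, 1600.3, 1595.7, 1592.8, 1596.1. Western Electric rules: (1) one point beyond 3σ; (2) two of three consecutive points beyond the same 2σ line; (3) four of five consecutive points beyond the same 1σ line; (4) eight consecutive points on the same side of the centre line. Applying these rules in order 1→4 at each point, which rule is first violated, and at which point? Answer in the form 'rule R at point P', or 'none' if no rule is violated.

Zone of each point (C = within 1σ̂, B = 1σ̂–2σ̂, A = 2σ̂–3σ̂, * = beyond 3σ̂; sign = side of CL): 1:-C, 2:-A, 3:-B, 4:-A, 5:+C, 6:-C, 7:-C, 8:-C, 9:+C, 10:+C, 11:+C, 12:+C, 13:-C, 14:-B, 15:-C
Rule 2 (two of three consecutive points beyond the same 2σ limit) is satisfied at point 4.

rule 2 at point 4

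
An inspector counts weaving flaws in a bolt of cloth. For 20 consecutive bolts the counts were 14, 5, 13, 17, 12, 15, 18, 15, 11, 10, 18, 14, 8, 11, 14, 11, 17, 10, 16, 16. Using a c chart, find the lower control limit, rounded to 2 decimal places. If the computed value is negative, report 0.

c̄ = (14 + 5 + 13 + 17 + 12 + 15 + 18 + 15 + 11 + 10 + 18 + 14 + 8 + 11 + 14 + 11 + 17 + 10 + 16 + 16) / 20 = 265 / 20 = 13.2500
LCL = c̄ − 3√c̄ = 13.2500 − 3 × 3.6401 = 2.3298

2.33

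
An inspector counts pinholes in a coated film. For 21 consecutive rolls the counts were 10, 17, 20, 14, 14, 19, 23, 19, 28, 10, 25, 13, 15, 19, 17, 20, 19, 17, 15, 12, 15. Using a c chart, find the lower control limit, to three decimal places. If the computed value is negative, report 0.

c̄ = (10 + 17 + 20 + 14 + 14 + 19 + 23 + 19 + 28 + 10 + 25 + 13 + 15 + 19 + 17 + 20 + 19 + 17 + 15 + 12 + 15) / 21 = 361 / 21 = 17.1905
LCL = c̄ − 3√c̄ = 17.1905 − 3 × 4.1461 = 4.7521

4.752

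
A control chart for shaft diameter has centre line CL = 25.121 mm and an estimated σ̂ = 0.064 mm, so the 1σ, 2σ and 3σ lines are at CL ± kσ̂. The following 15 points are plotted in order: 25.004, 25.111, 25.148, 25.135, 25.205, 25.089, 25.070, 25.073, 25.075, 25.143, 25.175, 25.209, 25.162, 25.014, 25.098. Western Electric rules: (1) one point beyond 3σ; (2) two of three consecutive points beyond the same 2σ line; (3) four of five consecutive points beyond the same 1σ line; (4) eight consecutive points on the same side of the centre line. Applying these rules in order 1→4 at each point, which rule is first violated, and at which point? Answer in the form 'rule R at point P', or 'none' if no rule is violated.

none

Zone of each point (C = within 1σ̂, B = 1σ̂–2σ̂, A = 2σ̂–3σ̂, * = beyond 3σ̂; sign = side of CL): 1:-B, 2:-C, 3:+C, 4:+C, 5:+B, 6:-C, 7:-C, 8:-C, 9:-C, 10:+C, 11:+C, 12:+B, 13:+C, 14:-B, 15:-C
No rule fires across all 15 points.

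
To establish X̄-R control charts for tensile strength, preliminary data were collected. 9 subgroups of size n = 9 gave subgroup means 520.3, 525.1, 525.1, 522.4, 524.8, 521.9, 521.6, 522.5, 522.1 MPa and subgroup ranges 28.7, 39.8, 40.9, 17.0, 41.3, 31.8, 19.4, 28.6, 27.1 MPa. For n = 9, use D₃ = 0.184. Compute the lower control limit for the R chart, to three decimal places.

5.614

R̄ = (28.7 + 39.8 + 40.9 + 17.0 + 41.3 + 31.8 + 19.4 + 28.6 + 27.1) / 9 = 274.6000 / 9 = 30.5111
LCL_R = D₃·R̄ = 0.184 × 30.5111 = 5.6140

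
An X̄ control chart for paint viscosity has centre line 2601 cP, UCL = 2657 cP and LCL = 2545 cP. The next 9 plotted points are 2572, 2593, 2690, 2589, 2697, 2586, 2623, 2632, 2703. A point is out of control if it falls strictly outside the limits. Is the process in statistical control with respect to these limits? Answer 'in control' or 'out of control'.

Compare each point to [2545, 2657]: sample 3 = 2690 > UCL; sample 5 = 2697 > UCL; sample 9 = 2703 > UCL.

out of control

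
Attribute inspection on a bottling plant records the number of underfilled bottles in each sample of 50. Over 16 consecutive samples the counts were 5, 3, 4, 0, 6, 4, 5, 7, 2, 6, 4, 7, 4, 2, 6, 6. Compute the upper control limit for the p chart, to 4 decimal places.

0.2094

p̄ = Σdᵢ / (k·n) = 71 / (16 × 50) = 0.08875
UCL = p̄ + 3·√(p̄(1−p̄)/n) = 0.08875 + 3 × √(0.08875×0.91125/50) = 0.08875 + 3 × 0.04022 = 0.20940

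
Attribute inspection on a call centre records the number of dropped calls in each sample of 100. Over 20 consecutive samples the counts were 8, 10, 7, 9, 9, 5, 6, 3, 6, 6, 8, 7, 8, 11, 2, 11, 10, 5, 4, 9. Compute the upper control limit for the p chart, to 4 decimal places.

0.1495

p̄ = Σdᵢ / (k·n) = 144 / (20 × 100) = 0.07200
UCL = p̄ + 3·√(p̄(1−p̄)/n) = 0.07200 + 3 × √(0.07200×0.92800/100) = 0.07200 + 3 × 0.02585 = 0.14955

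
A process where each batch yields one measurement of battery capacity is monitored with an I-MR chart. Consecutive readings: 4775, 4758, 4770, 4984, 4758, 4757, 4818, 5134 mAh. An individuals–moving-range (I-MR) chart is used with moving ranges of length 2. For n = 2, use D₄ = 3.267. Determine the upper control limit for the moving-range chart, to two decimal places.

Moving ranges: 17, 12, 214, 226, 1, 61, 316; M̄R̄ = 847.0000 / 7 = 121.0000
UCL_MR = D₄·M̄R̄ = 3.267 × 121.0000 = 395.3070

395.31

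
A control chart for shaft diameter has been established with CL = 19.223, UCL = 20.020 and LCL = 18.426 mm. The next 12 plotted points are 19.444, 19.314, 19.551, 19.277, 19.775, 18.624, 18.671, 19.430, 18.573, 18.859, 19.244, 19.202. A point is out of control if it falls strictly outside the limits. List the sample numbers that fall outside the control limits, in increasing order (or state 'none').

none

All 12 points lie within [18.426, 20.020].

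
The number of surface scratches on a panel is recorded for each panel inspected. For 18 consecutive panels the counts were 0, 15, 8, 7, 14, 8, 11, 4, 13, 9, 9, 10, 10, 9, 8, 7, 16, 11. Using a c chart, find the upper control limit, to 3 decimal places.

18.581

c̄ = (0 + 15 + 8 + 7 + 14 + 8 + 11 + 4 + 13 + 9 + 9 + 10 + 10 + 9 + 8 + 7 + 16 + 11) / 18 = 169 / 18 = 9.3889
UCL = c̄ + 3√c̄ = 9.3889 + 3 × √9.3889 = 9.3889 + 3 × 3.0641 = 18.5813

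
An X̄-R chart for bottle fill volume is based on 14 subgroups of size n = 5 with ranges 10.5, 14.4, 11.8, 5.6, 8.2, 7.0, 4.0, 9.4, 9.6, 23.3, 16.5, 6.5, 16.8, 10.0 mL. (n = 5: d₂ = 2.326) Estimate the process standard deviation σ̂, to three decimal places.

R̄ = (10.5 + 14.4 + 11.8 + 5.6 + 8.2 + 7.0 + 4.0 + 9.4 + 9.6 + 23.3 + 16.5 + 6.5 + 16.8 + 10.0) / 14 = 10.9714
σ̂ = R̄ / d₂ = 10.9714 / 2.326 = 4.7169

4.717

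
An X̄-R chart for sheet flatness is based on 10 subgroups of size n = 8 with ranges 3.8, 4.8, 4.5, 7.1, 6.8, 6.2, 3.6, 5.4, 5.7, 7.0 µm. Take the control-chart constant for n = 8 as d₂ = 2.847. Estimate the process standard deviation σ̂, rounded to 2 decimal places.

1.93

R̄ = (3.8 + 4.8 + 4.5 + 7.1 + 6.8 + 6.2 + 3.6 + 5.4 + 5.7 + 7.0) / 10 = 5.4900
σ̂ = R̄ / d₂ = 5.4900 / 2.847 = 1.9283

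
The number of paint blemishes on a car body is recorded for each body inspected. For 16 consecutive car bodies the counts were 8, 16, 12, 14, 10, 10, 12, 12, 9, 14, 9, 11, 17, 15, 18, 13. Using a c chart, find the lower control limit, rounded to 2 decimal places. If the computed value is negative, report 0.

c̄ = (8 + 16 + 12 + 14 + 10 + 10 + 12 + 12 + 9 + 14 + 9 + 11 + 17 + 15 + 18 + 13) / 16 = 200 / 16 = 12.5000
LCL = c̄ − 3√c̄ = 12.5000 − 3 × 3.5355 = 1.8934

1.89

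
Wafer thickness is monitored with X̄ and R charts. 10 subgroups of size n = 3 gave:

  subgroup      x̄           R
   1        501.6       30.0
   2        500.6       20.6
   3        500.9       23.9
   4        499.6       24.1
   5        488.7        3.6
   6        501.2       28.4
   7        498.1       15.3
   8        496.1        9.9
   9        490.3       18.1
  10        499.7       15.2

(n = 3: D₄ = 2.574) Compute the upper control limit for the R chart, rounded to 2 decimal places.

48.67

R̄ = (30.0 + 20.6 + 23.9 + 24.1 + 3.6 + 28.4 + 15.3 + 9.9 + 18.1 + 15.2) / 10 = 189.1000 / 10 = 18.9100
UCL_R = D₄·R̄ = 2.574 × 18.9100 = 48.6743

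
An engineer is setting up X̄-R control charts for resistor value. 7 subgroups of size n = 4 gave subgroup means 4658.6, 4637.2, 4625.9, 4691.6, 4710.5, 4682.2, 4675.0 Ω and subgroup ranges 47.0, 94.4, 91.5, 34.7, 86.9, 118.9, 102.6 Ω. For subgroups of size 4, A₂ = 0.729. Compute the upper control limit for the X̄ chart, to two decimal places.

4728.70

X̄̄ = (4658.6 + 4637.2 + 4625.9 + 4691.6 + 4710.5 + 4682.2 + 4675.0) / 7 = 32681.0000 / 7 = 4668.7143
R̄ = (47.0 + 94.4 + 91.5 + 34.7 + 86.9 + 118.9 + 102.6) / 7 = 576.0000 / 7 = 82.2857
UCL = X̄̄ + A₂·R̄ = 4668.7143 + 0.729 × 82.2857 = 4728.7006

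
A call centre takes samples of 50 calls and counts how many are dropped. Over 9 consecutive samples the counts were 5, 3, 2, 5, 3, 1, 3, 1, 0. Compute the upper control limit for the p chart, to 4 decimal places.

p̄ = Σdᵢ / (k·n) = 23 / (9 × 50) = 0.05111
UCL = p̄ + 3·√(p̄(1−p̄)/n) = 0.05111 + 3 × √(0.05111×0.94889/50) = 0.05111 + 3 × 0.03114 = 0.14454

0.1445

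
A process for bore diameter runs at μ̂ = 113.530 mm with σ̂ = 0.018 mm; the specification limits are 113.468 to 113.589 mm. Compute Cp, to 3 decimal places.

1.120

Cp = (USL − LSL) / (6σ̂) = (113.589 − 113.468) / (6 × 0.018) = 0.1210 / 0.1080 = 1.1204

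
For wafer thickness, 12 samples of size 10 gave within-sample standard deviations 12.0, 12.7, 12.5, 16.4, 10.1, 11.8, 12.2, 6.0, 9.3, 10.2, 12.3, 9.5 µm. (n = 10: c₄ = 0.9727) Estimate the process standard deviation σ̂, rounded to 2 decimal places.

11.57

s̄ = (12.0 + 12.7 + 12.5 + 16.4 + 10.1 + 11.8 + 12.2 + 6.0 + 9.3 + 10.2 + 12.3 + 9.5) / 12 = 11.2500
σ̂ = s̄ / c₄ = 11.2500 / 0.9727 = 11.5657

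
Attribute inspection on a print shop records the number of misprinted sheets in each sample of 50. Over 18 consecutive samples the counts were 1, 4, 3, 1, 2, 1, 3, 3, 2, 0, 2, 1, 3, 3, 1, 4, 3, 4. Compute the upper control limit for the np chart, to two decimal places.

6.70

p̄ = Σdᵢ / (k·n) = 41 / (18 × 50) = 0.04556
UCL = np̄ + 3·√(np̄(1−p̄)) = 2.2778 + 3 × √(2.2778×0.95444) = 2.2778 + 3 × 1.4745 = 6.7011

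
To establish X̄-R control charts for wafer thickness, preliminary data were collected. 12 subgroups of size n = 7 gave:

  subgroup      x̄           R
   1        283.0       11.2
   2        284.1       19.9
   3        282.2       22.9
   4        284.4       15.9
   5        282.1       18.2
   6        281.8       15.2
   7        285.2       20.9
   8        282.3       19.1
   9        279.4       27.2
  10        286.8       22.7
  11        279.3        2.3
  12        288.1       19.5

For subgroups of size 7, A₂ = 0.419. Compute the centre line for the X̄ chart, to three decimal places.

X̄̄ = (283.0 + 284.1 + 282.2 + 284.4 + 282.1 + 281.8 + 285.2 + 282.3 + 279.4 + 286.8 + 279.3 + 288.1) / 12 = 3398.7000 / 12 = 283.2250
CL = X̄̄ = 283.2250

283.225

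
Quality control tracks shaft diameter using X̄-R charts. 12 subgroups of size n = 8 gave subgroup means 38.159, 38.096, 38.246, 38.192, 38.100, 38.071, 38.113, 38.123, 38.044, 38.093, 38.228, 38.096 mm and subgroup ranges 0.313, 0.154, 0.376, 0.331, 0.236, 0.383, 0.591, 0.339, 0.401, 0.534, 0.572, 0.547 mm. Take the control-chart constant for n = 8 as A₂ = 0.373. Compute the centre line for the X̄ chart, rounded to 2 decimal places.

38.13

X̄̄ = (38.159 + 38.096 + 38.246 + 38.192 + 38.100 + 38.071 + 38.113 + 38.123 + 38.044 + 38.093 + 38.228 + 38.096) / 12 = 457.5610 / 12 = 38.1301
CL = X̄̄ = 38.1301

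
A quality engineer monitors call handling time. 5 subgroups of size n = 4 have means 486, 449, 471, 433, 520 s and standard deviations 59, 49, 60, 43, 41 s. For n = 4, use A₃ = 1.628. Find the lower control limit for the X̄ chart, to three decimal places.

X̄̄ = (486 + 449 + 471 + 433 + 520) / 5 = 471.8000
s̄ = (59 + 49 + 60 + 43 + 41) / 5 = 50.4000
LCL = X̄̄ − A₃·s̄ = 471.8000 − 1.628 × 50.4000 = 389.7488

389.749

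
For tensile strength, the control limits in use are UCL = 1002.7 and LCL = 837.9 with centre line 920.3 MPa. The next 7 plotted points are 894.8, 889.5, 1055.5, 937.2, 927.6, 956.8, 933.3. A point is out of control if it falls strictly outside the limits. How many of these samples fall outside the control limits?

Compare each point to [837.9, 1002.7]: sample 3 = 1055.5 > UCL.

1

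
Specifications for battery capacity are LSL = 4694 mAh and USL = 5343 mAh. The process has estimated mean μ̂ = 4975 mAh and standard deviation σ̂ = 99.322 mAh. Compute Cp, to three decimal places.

Cp = (USL − LSL) / (6σ̂) = (5343 − 4694) / (6 × 99.322) = 649.0000 / 595.9320 = 1.0891

1.089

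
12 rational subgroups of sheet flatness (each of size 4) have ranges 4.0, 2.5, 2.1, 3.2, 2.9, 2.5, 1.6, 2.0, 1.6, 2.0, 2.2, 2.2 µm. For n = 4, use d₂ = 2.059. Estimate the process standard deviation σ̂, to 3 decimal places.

1.166

R̄ = (4.0 + 2.5 + 2.1 + 3.2 + 2.9 + 2.5 + 1.6 + 2.0 + 1.6 + 2.0 + 2.2 + 2.2) / 12 = 2.4000
σ̂ = R̄ / d₂ = 2.4000 / 2.059 = 1.1656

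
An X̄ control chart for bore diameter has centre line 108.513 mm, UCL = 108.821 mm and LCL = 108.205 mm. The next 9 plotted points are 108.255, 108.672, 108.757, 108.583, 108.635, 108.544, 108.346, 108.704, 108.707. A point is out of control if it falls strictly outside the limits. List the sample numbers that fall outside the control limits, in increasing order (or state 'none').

All 9 points lie within [108.205, 108.821].

none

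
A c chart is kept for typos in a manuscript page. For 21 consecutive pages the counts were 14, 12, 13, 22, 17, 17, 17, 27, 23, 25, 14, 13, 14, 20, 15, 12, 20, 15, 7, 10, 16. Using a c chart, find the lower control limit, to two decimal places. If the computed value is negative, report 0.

c̄ = (14 + 12 + 13 + 22 + 17 + 17 + 17 + 27 + 23 + 25 + 14 + 13 + 14 + 20 + 15 + 12 + 20 + 15 + 7 + 10 + 16) / 21 = 343 / 21 = 16.3333
LCL = c̄ − 3√c̄ = 16.3333 − 3 × 4.0415 = 4.2090

4.21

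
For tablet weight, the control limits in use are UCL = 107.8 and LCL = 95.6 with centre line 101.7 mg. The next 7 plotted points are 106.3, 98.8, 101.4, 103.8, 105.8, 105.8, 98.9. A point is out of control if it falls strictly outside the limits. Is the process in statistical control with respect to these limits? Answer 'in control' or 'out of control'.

All 7 points lie within [95.6, 107.8].

in control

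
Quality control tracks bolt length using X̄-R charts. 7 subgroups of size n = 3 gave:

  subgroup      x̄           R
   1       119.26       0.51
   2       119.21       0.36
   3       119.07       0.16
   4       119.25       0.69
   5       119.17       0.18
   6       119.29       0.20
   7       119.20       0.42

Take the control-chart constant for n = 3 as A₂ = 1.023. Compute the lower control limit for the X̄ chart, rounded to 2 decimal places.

118.84

X̄̄ = (119.26 + 119.21 + 119.07 + 119.25 + 119.17 + 119.29 + 119.20) / 7 = 834.4500 / 7 = 119.2071
R̄ = (0.51 + 0.36 + 0.16 + 0.69 + 0.18 + 0.20 + 0.42) / 7 = 2.5200 / 7 = 0.3600
LCL = X̄̄ − A₂·R̄ = 119.2071 − 1.023 × 0.3600 = 118.8389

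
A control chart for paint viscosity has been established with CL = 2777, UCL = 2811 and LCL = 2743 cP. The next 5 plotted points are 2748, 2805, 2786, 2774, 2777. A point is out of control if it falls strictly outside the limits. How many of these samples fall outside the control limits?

0

All 5 points lie within [2743, 2811].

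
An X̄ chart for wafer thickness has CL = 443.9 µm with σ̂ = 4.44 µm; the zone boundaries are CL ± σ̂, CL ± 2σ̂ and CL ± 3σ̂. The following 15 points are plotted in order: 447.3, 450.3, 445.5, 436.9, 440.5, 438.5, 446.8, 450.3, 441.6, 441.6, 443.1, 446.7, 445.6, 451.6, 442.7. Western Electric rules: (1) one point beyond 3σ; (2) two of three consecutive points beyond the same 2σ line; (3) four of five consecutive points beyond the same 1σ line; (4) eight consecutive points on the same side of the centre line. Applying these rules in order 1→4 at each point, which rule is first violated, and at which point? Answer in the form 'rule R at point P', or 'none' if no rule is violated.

Zone of each point (C = within 1σ̂, B = 1σ̂–2σ̂, A = 2σ̂–3σ̂, * = beyond 3σ̂; sign = side of CL): 1:+C, 2:+B, 3:+C, 4:-B, 5:-C, 6:-B, 7:+C, 8:+B, 9:-C, 10:-C, 11:-C, 12:+C, 13:+C, 14:+B, 15:-C
No rule fires across all 15 points.

none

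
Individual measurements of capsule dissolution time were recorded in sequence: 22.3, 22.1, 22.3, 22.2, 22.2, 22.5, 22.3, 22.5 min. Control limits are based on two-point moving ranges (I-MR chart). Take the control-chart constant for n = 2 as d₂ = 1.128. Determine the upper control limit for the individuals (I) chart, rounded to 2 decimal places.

22.76

X̄ = (22.3 + 22.1 + 22.3 + 22.2 + 22.2 + 22.5 + 22.3 + 22.5) / 8 = 22.3000
Moving ranges: 0.2, 0.2, 0.1, 0.0, 0.3, 0.2, 0.2; M̄R̄ = 1.2000 / 7 = 0.1714
UCL = X̄ + 3·M̄R̄/d₂ = 22.3000 + 3 × 0.1714 / 1.128 = 22.7559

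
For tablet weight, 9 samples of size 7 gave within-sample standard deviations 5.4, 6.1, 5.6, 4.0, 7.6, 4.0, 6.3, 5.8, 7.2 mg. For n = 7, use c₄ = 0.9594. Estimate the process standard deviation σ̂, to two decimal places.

s̄ = (5.4 + 6.1 + 5.6 + 4.0 + 7.6 + 4.0 + 6.3 + 5.8 + 7.2) / 9 = 5.7778
σ̂ = s̄ / c₄ = 5.7778 / 0.9594 = 6.0223

6.02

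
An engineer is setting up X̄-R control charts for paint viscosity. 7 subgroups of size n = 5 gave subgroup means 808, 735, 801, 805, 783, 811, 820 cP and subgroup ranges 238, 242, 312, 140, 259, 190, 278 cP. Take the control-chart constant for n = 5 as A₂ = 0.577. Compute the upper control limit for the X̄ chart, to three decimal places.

X̄̄ = (808 + 735 + 801 + 805 + 783 + 811 + 820) / 7 = 5563.0000 / 7 = 794.7143
R̄ = (238 + 242 + 312 + 140 + 259 + 190 + 278) / 7 = 1659.0000 / 7 = 237.0000
UCL = X̄̄ + A₂·R̄ = 794.7143 + 0.577 × 237.0000 = 931.4633

931.463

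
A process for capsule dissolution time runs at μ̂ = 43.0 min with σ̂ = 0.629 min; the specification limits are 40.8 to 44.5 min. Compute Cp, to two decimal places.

0.98

Cp = (USL − LSL) / (6σ̂) = (44.5 − 40.8) / (6 × 0.629) = 3.7000 / 3.7740 = 0.9804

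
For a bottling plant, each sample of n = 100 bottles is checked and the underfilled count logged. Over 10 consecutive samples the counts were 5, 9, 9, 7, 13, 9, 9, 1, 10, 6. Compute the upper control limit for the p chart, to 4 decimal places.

0.1585

p̄ = Σdᵢ / (k·n) = 78 / (10 × 100) = 0.07800
UCL = p̄ + 3·√(p̄(1−p̄)/n) = 0.07800 + 3 × √(0.07800×0.92200/100) = 0.07800 + 3 × 0.02682 = 0.15845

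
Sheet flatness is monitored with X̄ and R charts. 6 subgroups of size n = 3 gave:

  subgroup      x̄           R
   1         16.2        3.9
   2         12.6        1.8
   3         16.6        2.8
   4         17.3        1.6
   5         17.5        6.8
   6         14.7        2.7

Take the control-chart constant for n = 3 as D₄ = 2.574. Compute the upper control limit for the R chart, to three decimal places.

8.408

R̄ = (3.9 + 1.8 + 2.8 + 1.6 + 6.8 + 2.7) / 6 = 19.6000 / 6 = 3.2667
UCL_R = D₄·R̄ = 2.574 × 3.2667 = 8.4084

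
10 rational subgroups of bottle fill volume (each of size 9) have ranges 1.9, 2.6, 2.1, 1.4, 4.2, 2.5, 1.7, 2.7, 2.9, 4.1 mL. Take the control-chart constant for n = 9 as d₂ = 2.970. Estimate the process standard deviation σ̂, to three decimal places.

R̄ = (1.9 + 2.6 + 2.1 + 1.4 + 4.2 + 2.5 + 1.7 + 2.7 + 2.9 + 4.1) / 10 = 2.6100
σ̂ = R̄ / d₂ = 2.6100 / 2.970 = 0.8788

0.879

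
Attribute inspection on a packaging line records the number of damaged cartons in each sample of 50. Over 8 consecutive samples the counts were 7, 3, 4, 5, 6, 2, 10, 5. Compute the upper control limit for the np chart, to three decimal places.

11.753

p̄ = Σdᵢ / (k·n) = 42 / (8 × 50) = 0.10500
UCL = np̄ + 3·√(np̄(1−p̄)) = 5.2500 + 3 × √(5.2500×0.89500) = 5.2500 + 3 × 2.1677 = 11.7530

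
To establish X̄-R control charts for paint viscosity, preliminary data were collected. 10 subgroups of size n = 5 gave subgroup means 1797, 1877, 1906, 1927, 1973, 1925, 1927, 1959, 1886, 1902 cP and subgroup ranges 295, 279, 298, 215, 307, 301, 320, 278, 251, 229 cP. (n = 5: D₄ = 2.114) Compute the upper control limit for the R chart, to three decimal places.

586.212

R̄ = (295 + 279 + 298 + 215 + 307 + 301 + 320 + 278 + 251 + 229) / 10 = 2773.0000 / 10 = 277.3000
UCL_R = D₄·R̄ = 2.114 × 277.3000 = 586.2122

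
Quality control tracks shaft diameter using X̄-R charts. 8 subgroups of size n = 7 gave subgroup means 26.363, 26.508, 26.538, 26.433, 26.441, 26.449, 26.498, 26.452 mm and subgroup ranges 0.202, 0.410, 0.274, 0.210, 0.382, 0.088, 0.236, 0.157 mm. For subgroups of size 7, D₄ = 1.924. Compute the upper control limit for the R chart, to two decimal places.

0.47

R̄ = (0.202 + 0.410 + 0.274 + 0.210 + 0.382 + 0.088 + 0.236 + 0.157) / 8 = 1.9590 / 8 = 0.2449
UCL_R = D₄·R̄ = 1.924 × 0.2449 = 0.4711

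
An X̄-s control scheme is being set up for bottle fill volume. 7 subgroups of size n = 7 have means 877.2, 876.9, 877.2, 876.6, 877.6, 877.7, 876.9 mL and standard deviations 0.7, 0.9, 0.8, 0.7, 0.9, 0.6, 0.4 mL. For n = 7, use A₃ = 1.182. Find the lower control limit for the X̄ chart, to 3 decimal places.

876.313

X̄̄ = (877.2 + 876.9 + 877.2 + 876.6 + 877.6 + 877.7 + 876.9) / 7 = 877.1571
s̄ = (0.7 + 0.9 + 0.8 + 0.7 + 0.9 + 0.6 + 0.4) / 7 = 0.7143
LCL = X̄̄ − A₃·s̄ = 877.1571 − 1.182 × 0.7143 = 876.3129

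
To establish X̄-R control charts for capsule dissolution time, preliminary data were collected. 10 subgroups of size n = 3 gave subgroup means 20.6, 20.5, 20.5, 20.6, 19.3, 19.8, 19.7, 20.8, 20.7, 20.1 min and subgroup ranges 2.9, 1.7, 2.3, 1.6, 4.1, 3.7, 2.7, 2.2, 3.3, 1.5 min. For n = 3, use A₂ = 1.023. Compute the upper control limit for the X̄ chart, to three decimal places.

X̄̄ = (20.6 + 20.5 + 20.5 + 20.6 + 19.3 + 19.8 + 19.7 + 20.8 + 20.7 + 20.1) / 10 = 202.6000 / 10 = 20.2600
R̄ = (2.9 + 1.7 + 2.3 + 1.6 + 4.1 + 3.7 + 2.7 + 2.2 + 3.3 + 1.5) / 10 = 26.0000 / 10 = 2.6000
UCL = X̄̄ + A₂·R̄ = 20.2600 + 1.023 × 2.6000 = 22.9198

22.920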